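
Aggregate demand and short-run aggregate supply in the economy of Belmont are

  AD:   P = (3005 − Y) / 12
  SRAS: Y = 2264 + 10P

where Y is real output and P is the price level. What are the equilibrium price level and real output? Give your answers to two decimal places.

P = 33.68, Y = 2600.82

Rearrange AD to Y = 3005 − 12P.
Set AD = SRAS: 3005 − 12P = 2264 + 10P, so 741 = 22P and P = 33.68.
Substituting into AD, Y = 3005 − 12P = 2600.82.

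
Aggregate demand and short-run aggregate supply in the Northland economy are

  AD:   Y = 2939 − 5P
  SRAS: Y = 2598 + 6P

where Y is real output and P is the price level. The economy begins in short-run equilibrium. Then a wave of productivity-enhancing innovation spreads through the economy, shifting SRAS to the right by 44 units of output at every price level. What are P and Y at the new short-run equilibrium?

P = 27, Y = 2804

This is a positive supply shock: SRAS shifts right.
New SRAS: Y = 2642 + 6P.
Set AD = SRAS: 2939 − 5P = 2642 + 6P, so 297 = 11P and P = 27.
Y = 2939 − 5·27 = 2804.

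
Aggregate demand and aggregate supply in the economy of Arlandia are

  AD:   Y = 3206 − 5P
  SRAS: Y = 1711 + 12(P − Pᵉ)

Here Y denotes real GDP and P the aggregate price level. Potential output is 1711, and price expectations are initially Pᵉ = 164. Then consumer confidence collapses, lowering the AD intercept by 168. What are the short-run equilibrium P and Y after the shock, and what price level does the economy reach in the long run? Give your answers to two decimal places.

Short run: P = 193.82, Y = 2068.88. Long run: P = 265.40.

AD shifts left: new AD is Y = 3038 − 5P. With Pᵉ = 164, SRAS is Y = 12P − 257.
Short run: 3038 − 5P = 12P − 257 gives 3295 = 17P, so P = 193.82 and Y = 3038 − 5P = 2068.88.
Y = 2068.88 is above potential 1711; expectations adjust and SRAS shifts left until Y = 1711.
Long run: on the new AD curve, 1711 = 3038 − 5P gives P = 265.40.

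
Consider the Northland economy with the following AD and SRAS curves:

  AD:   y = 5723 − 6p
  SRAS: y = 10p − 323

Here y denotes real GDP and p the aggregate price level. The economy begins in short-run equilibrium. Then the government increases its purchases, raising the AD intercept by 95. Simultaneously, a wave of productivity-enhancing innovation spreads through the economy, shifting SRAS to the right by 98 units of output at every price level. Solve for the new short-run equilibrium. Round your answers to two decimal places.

p = 377.69, y = 3551.88

After both shocks: AD is y = 5818 − 6p and SRAS is y = 10p − 225.
Setting them equal: 6043 = 16p, so p = 377.69.
Substituting into AD, y = 3551.88.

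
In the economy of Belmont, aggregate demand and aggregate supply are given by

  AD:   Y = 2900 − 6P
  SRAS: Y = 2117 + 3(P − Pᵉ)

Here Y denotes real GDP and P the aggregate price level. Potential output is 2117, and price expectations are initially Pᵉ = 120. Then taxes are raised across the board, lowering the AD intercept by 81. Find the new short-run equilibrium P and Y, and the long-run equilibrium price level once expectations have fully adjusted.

AD shifts left: new AD is Y = 2819 − 6P. With Pᵉ = 120, SRAS is Y = 1757 + 3P.
Short run: 2819 − 6P = 1757 + 3P gives 1062 = 9P, so P = 118 and Y = 2819 − 6·118 = 2111.
Y = 2111 is below potential 2117; expectations adjust and SRAS shifts right until Y = 2117.
Long run: on the new AD curve, 2117 = 2819 − 6P gives P = 117.

Short run: P = 118, Y = 2111. Long run: P = 117.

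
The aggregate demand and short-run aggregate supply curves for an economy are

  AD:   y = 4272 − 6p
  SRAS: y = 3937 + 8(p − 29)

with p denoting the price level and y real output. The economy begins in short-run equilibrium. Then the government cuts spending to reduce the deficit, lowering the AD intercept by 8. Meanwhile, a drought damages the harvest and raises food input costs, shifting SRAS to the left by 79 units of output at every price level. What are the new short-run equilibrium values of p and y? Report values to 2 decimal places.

p = 45.57, y = 3990.57

After both shocks: AD is y = 4264 − 6p and SRAS is y = 3626 + 8p.
Setting them equal: 638 = 14p, so p = 45.57.
Substituting into AD, y = 3990.57.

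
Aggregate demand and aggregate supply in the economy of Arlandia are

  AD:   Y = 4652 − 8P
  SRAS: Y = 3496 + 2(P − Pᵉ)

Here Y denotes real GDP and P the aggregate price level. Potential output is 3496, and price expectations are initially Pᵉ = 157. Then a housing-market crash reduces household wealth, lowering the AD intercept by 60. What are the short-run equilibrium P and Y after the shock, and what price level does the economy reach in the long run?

AD shifts left: new AD is Y = 4592 − 8P. With Pᵉ = 157, SRAS is Y = 3182 + 2P.
Short run: 4592 − 8P = 3182 + 2P gives 1410 = 10P, so P = 141 and Y = 4592 − 8·141 = 3464.
Y = 3464 is below potential 3496; expectations adjust and SRAS shifts right until Y = 3496.
Long run: on the new AD curve, 3496 = 4592 − 8P gives P = 137.

Short run: P = 141, Y = 3464. Long run: P = 137.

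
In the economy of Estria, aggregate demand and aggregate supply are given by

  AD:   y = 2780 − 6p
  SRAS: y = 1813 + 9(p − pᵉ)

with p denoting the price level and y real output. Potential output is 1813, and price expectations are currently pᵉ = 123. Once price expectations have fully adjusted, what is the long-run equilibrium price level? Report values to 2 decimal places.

Long-run p = 161.17

Short run: with pᵉ = 123, SRAS is y = 706 + 9p. Setting AD = SRAS gives 2074 = 15p, so p = 138.27 and y = 2780 − 6p = 1950.40.
Output 1950.40 is above potential 1813, so over time expected prices rise and SRAS shifts left until y returns to 1813.
Long run: y = 1813 on the AD curve gives 1813 = 2780 − 6p, so p = 161.17.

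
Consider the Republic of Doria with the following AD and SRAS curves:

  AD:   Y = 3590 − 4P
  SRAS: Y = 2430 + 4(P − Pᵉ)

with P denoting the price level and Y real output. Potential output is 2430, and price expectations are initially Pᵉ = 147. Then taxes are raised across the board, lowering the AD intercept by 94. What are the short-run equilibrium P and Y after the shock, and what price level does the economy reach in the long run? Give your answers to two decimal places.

AD shifts left: new AD is Y = 3496 − 4P. With Pᵉ = 147, SRAS is Y = 1842 + 4P.
Short run: 3496 − 4P = 1842 + 4P gives 1654 = 8P, so P = 206.75 and Y = 3496 − 4P = 2669.00.
Y = 2669.00 is above potential 2430; expectations adjust and SRAS shifts left until Y = 2430.
Long run: on the new AD curve, 2430 = 3496 − 4P gives P = 266.50.

Short run: P = 206.75, Y = 2669.00. Long run: P = 266.50.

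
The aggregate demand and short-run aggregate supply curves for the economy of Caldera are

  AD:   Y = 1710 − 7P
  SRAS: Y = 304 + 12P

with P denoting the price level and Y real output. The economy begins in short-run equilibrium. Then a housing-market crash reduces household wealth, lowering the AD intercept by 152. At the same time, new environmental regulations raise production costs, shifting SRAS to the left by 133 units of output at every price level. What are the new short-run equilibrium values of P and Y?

P = 73, Y = 1047

After both shocks: AD is Y = 1558 − 7P and SRAS is Y = 171 + 12P.
Setting them equal: 1387 = 19P, so P = 73.
Y = 1558 − 7·73 = 1047.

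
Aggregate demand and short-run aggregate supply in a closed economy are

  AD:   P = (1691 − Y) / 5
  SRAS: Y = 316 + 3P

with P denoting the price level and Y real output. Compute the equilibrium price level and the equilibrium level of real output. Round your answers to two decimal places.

Rearrange AD to Y = 1691 − 5P.
Set AD = SRAS: 1691 − 5P = 316 + 3P, so 1375 = 8P and P = 171.88.
Substituting into AD, Y = 1691 − 5P = 831.63.

P = 171.88, Y = 831.63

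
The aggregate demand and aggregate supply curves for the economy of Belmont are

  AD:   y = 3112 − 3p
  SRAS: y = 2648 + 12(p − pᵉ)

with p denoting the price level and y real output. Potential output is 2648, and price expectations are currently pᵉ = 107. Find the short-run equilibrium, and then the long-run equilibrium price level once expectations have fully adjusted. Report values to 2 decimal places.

Short run: p = 116.53, y = 2762.40. Long run: p = 154.67.

Short run: with pᵉ = 107, SRAS is y = 1364 + 12p. Setting AD = SRAS gives 1748 = 15p, so p = 116.53 and y = 3112 − 3p = 2762.40.
Output 2762.40 is above potential 2648, so over time expected prices rise and SRAS shifts left until y returns to 2648.
Long run: y = 2648 on the AD curve gives 2648 = 3112 − 3p, so p = 154.67.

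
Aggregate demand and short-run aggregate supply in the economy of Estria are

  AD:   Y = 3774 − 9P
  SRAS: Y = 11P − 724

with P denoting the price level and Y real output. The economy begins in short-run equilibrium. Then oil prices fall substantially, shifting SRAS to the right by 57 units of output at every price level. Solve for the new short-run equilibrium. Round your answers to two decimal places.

P = 222.05, Y = 1775.55

This is a positive supply shock: SRAS shifts right.
New SRAS: Y = 11P − 667.
Set AD = SRAS: 3774 − 9P = 11P − 667, so 4441 = 20P and P = 222.05.
Substituting into AD, Y = 1775.55.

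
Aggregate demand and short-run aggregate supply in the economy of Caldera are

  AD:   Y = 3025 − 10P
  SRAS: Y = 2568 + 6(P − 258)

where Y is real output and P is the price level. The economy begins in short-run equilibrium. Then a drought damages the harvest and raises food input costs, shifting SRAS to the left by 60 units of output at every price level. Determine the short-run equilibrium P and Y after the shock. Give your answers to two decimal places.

This is a negative supply shock: SRAS shifts left.
New SRAS: Y = 960 + 6P.
Set AD = SRAS: 3025 − 10P = 960 + 6P, so 2065 = 16P and P = 129.06.
Substituting into AD, Y = 1734.38.

P = 129.06, Y = 1734.38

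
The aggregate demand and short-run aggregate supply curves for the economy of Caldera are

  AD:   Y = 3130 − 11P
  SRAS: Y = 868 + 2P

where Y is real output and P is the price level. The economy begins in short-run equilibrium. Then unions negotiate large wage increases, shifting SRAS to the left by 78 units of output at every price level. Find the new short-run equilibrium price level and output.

P = 180, Y = 1150

This is a negative supply shock: SRAS shifts left.
New SRAS: Y = 790 + 2P.
Set AD = SRAS: 3130 − 11P = 790 + 2P, so 2340 = 13P and P = 180.
Y = 3130 − 11·180 = 1150.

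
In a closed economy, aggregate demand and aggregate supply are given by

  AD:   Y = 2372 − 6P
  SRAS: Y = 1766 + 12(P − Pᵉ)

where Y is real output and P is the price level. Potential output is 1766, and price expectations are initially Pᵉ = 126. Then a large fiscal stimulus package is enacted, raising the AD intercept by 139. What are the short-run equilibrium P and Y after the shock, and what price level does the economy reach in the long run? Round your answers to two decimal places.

Short run: P = 125.39, Y = 1758.67. Long run: P = 124.17.

AD shifts right: new AD is Y = 2511 − 6P. With Pᵉ = 126, SRAS is Y = 254 + 12P.
Short run: 2511 − 6P = 254 + 12P gives 2257 = 18P, so P = 125.39 and Y = 2511 − 6P = 1758.67.
Y = 1758.67 is below potential 1766; expectations adjust and SRAS shifts right until Y = 1766.
Long run: on the new AD curve, 1766 = 2511 − 6P gives P = 124.17.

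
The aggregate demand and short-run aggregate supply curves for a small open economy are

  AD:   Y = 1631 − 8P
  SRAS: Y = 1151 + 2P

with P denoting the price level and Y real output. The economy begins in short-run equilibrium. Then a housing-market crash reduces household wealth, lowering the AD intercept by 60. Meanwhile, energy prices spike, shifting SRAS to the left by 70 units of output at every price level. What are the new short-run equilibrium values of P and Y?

After both shocks: AD is Y = 1571 − 8P and SRAS is Y = 1081 + 2P.
Setting them equal: 490 = 10P, so P = 49.
Y = 1571 − 8·49 = 1179.

P = 49, Y = 1179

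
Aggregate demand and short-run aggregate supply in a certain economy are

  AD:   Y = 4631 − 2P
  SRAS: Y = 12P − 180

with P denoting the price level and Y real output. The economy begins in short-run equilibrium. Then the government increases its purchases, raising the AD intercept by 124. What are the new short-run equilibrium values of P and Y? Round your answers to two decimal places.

This is a positive demand shock: AD shifts right.
New AD: Y = 4755 − 2P.
Set AD = SRAS: 4755 − 2P = 12P − 180, so 4935 = 14P and P = 352.50.
Substituting into AD, Y = 4050.00.

P = 352.50, Y = 4050.00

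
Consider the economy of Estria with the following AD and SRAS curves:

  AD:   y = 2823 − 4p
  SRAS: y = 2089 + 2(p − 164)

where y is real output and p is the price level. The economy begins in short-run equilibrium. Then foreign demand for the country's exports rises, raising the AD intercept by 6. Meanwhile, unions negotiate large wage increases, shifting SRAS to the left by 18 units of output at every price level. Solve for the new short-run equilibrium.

p = 181, y = 2105

After both shocks: AD is y = 2829 − 4p and SRAS is y = 1743 + 2p.
Setting them equal: 1086 = 6p, so p = 181.
y = 2829 − 4·181 = 2105.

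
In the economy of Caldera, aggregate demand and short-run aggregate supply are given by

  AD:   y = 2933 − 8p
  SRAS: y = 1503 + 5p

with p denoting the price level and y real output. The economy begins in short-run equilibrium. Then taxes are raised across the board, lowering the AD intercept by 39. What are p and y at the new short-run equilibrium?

This is a negative demand shock: AD shifts left.
New AD: y = 2894 − 8p.
Set AD = SRAS: 2894 − 8p = 1503 + 5p, so 1391 = 13p and p = 107.
y = 2894 − 8·107 = 2038.

p = 107, y = 2038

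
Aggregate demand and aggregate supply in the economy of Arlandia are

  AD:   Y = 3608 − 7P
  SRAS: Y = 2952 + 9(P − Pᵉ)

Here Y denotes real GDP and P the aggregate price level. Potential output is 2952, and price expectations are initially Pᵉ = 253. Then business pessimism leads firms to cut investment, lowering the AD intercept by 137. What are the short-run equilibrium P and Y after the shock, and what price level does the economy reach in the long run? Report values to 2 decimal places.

Short run: P = 174.75, Y = 2247.75. Long run: P = 74.14.

AD shifts left: new AD is Y = 3471 − 7P. With Pᵉ = 253, SRAS is Y = 675 + 9P.
Short run: 3471 − 7P = 675 + 9P gives 2796 = 16P, so P = 174.75 and Y = 3471 − 7P = 2247.75.
Y = 2247.75 is below potential 2952; expectations adjust and SRAS shifts right until Y = 2952.
Long run: on the new AD curve, 2952 = 3471 − 7P gives P = 74.14.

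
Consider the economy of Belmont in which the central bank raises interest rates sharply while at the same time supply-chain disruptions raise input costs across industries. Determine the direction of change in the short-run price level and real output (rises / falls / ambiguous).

Price level: ambiguous; output: falls

The first event is a negative demand shock: AD shifts left, which by itself pushes P down and Y down.
The second is an adverse supply shock: SRAS shifts left, which by itself pushes P up and Y down.
The two shocks push P in opposite directions, so the effect on P is ambiguous. Both shocks push Y down, so Y falls.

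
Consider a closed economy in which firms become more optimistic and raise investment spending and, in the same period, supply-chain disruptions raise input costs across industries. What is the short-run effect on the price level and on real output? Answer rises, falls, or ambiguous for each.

The first event is a positive demand shock: AD shifts right, which by itself pushes P up and Y up.
The second is an adverse supply shock: SRAS shifts left, which by itself pushes P up and Y down.
Both shocks push P up, so P rises. The two shocks push Y in opposite directions, so the effect on Y is ambiguous.

Price level: rises; output: ambiguous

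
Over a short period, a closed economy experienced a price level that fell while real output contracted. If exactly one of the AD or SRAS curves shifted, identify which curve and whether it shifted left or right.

AD shifted left

P fell and Y fell. An AD shift moves P and Y in the same direction; an SRAS shift moves them in opposite directions.
Here P and Y moved in the same direction, so the AD curve shifted.
Since Y fell, AD shifted left.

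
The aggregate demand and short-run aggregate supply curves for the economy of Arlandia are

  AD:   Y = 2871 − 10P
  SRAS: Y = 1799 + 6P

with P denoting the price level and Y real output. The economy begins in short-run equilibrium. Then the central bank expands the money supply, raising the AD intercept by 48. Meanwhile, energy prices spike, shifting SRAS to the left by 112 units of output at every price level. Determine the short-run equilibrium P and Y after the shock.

After both shocks: AD is Y = 2919 − 10P and SRAS is Y = 1687 + 6P.
Setting them equal: 1232 = 16P, so P = 77.
Y = 2919 − 10·77 = 2149.

P = 77, Y = 2149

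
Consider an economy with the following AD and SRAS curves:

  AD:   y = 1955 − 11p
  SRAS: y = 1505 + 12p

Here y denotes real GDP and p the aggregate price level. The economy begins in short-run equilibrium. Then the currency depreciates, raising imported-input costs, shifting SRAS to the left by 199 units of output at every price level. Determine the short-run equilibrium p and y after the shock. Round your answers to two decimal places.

This is a negative supply shock: SRAS shifts left.
New SRAS: y = 1306 + 12p.
Set AD = SRAS: 1955 − 11p = 1306 + 12p, so 649 = 23p and p = 28.22.
Substituting into AD, y = 1644.61.

p = 28.22, y = 1644.61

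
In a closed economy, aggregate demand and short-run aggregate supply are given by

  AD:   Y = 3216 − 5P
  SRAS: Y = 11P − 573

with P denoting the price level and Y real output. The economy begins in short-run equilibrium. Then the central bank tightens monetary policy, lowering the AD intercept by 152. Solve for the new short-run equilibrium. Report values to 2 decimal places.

P = 227.31, Y = 1927.44

This is a negative demand shock: AD shifts left.
New AD: Y = 3064 − 5P.
Set AD = SRAS: 3064 − 5P = 11P − 573, so 3637 = 16P and P = 227.31.
Substituting into AD, Y = 1927.44.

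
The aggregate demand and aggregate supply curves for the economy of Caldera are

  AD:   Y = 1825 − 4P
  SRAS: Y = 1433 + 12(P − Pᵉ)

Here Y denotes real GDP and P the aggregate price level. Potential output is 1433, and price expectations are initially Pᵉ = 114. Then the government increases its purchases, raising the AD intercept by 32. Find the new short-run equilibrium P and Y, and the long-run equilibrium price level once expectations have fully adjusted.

Short run: P = 112, Y = 1409. Long run: P = 106.

AD shifts right: new AD is Y = 1857 − 4P. With Pᵉ = 114, SRAS is Y = 65 + 12P.
Short run: 1857 − 4P = 65 + 12P gives 1792 = 16P, so P = 112 and Y = 1857 − 4·112 = 1409.
Y = 1409 is below potential 1433; expectations adjust and SRAS shifts right until Y = 1433.
Long run: on the new AD curve, 1433 = 1857 − 4P gives P = 106.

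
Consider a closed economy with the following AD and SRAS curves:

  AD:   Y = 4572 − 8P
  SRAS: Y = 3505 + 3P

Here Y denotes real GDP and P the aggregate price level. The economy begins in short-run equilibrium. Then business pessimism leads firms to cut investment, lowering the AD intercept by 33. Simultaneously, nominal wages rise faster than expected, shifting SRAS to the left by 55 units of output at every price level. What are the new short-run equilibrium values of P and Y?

After both shocks: AD is Y = 4539 − 8P and SRAS is Y = 3450 + 3P.
Setting them equal: 1089 = 11P, so P = 99.
Y = 4539 − 8·99 = 3747.

P = 99, Y = 3747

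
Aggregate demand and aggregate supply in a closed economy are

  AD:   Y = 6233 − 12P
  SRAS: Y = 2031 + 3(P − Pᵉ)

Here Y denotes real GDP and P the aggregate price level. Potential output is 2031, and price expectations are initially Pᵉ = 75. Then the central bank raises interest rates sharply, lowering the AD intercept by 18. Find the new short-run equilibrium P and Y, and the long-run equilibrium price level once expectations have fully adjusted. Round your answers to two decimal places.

Short run: P = 293.93, Y = 2687.80. Long run: P = 348.67.

AD shifts left: new AD is Y = 6215 − 12P. With Pᵉ = 75, SRAS is Y = 1806 + 3P.
Short run: 6215 − 12P = 1806 + 3P gives 4409 = 15P, so P = 293.93 and Y = 6215 − 12P = 2687.80.
Y = 2687.80 is above potential 2031; expectations adjust and SRAS shifts left until Y = 2031.
Long run: on the new AD curve, 2031 = 6215 − 12P gives P = 348.67.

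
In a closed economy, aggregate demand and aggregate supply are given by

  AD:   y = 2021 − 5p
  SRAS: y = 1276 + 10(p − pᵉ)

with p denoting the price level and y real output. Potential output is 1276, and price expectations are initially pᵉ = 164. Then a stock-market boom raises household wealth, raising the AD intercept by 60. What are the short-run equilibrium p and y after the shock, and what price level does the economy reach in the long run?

AD shifts right: new AD is y = 2081 − 5p. With pᵉ = 164, SRAS is y = 10p − 364.
Short run: 2081 − 5p = 10p − 364 gives 2445 = 15p, so p = 163 and y = 2081 − 5·163 = 1266.
y = 1266 is below potential 1276; expectations adjust and SRAS shifts right until y = 1276.
Long run: on the new AD curve, 1276 = 2081 − 5p gives p = 161.

Short run: p = 163, y = 1266. Long run: p = 161.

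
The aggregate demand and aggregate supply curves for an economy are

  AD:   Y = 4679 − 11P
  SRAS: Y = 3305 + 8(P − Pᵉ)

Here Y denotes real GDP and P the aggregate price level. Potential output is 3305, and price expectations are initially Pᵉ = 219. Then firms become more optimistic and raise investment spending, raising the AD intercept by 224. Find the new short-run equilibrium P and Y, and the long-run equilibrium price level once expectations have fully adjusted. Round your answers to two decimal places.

AD shifts right: new AD is Y = 4903 − 11P. With Pᵉ = 219, SRAS is Y = 1553 + 8P.
Short run: 4903 − 11P = 1553 + 8P gives 3350 = 19P, so P = 176.32 and Y = 4903 − 11P = 2963.53.
Y = 2963.53 is below potential 3305; expectations adjust and SRAS shifts right until Y = 3305.
Long run: on the new AD curve, 3305 = 4903 − 11P gives P = 145.27.

Short run: P = 176.32, Y = 2963.53. Long run: P = 145.27.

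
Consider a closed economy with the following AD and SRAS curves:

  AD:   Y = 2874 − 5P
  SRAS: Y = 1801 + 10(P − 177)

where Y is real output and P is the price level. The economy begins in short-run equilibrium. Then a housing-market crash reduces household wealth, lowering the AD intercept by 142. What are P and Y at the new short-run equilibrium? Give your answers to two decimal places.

This is a negative demand shock: AD shifts left.
New AD: Y = 2732 − 5P.
SRAS can be written Y = 31 + 10P.
Set AD = SRAS: 2732 − 5P = 31 + 10P, so 2701 = 15P and P = 180.07.
Substituting into AD, Y = 1831.67.

P = 180.07, Y = 1831.67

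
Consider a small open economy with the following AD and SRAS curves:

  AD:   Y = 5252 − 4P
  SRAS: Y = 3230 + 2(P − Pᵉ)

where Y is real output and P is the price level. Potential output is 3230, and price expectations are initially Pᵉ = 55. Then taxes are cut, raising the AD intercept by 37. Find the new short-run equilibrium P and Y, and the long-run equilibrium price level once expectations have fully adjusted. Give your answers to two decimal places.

Short run: P = 361.50, Y = 3843.00. Long run: P = 514.75.

AD shifts right: new AD is Y = 5289 − 4P. With Pᵉ = 55, SRAS is Y = 3120 + 2P.
Short run: 5289 − 4P = 3120 + 2P gives 2169 = 6P, so P = 361.50 and Y = 5289 − 4P = 3843.00.
Y = 3843.00 is above potential 3230; expectations adjust and SRAS shifts left until Y = 3230.
Long run: on the new AD curve, 3230 = 5289 − 4P gives P = 514.75.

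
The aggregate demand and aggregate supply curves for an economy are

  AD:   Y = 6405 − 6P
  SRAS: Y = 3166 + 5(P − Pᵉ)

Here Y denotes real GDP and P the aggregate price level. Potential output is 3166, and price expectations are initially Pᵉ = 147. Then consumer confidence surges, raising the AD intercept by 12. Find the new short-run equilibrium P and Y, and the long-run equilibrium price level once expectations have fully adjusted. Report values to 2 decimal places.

AD shifts right: new AD is Y = 6417 − 6P. With Pᵉ = 147, SRAS is Y = 2431 + 5P.
Short run: 6417 − 6P = 2431 + 5P gives 3986 = 11P, so P = 362.36 and Y = 6417 − 6P = 4242.82.
Y = 4242.82 is above potential 3166; expectations adjust and SRAS shifts left until Y = 3166.
Long run: on the new AD curve, 3166 = 6417 − 6P gives P = 541.83.

Short run: P = 362.36, Y = 4242.82. Long run: P = 541.83.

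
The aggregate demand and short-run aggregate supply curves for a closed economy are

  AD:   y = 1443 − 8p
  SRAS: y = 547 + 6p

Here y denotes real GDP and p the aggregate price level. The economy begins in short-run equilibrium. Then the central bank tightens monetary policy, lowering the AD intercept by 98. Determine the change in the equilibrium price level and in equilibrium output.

Δp = -7, Δy = -42

This is a negative demand shock: AD shifts left.
New AD: y = 1345 − 8p.
Set AD = SRAS: 1345 − 8p = 547 + 6p, so 798 = 14p and p = 57.
y = 1345 − 8·57 = 889.
Initially p = 64, y = 931, so Δp = -7 and Δy = -42.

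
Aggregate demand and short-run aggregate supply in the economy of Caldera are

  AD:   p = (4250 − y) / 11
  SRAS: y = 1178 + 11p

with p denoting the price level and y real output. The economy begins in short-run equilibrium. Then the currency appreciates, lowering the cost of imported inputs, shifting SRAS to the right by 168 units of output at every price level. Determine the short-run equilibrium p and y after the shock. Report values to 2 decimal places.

This is a positive supply shock: SRAS shifts right.
New SRAS: y = 1346 + 11p.
Set AD = SRAS: 4250 − 11p = 1346 + 11p, so 2904 = 22p and p = 132.00.
Substituting into AD, y = 2798.00.

p = 132.00, y = 2798.00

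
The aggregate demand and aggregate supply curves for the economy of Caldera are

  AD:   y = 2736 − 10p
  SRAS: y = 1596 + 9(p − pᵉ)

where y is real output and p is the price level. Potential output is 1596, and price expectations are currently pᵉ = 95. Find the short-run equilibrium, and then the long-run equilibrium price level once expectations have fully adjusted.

Short run: p = 105, y = 1686. Long run: p = 114.

Short run: with pᵉ = 95, SRAS is y = 741 + 9p. Setting AD = SRAS gives 1995 = 19p, so p = 105 and y = 2736 − 10·105 = 1686.
Output 1686 is above potential 1596, so over time expected prices rise and SRAS shifts left until y returns to 1596.
Long run: y = 1596 on the AD curve gives 1596 = 2736 − 10p, so p = 114.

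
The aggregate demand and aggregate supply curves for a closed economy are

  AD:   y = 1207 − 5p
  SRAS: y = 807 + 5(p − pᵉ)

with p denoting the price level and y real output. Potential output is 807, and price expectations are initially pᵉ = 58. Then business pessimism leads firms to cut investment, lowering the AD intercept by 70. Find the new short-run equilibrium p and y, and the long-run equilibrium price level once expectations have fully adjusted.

AD shifts left: new AD is y = 1137 − 5p. With pᵉ = 58, SRAS is y = 517 + 5p.
Short run: 1137 − 5p = 517 + 5p gives 620 = 10p, so p = 62 and y = 1137 − 5·62 = 827.
y = 827 is above potential 807; expectations adjust and SRAS shifts left until y = 807.
Long run: on the new AD curve, 807 = 1137 − 5p gives p = 66.

Short run: p = 62, y = 827. Long run: p = 66.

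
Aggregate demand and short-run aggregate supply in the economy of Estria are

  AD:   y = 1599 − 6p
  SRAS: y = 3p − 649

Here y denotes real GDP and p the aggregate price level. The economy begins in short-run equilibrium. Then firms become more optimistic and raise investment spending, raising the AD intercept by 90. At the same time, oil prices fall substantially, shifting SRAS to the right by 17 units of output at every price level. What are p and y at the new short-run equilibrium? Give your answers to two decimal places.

After both shocks: AD is y = 1689 − 6p and SRAS is y = 3p − 632.
Setting them equal: 2321 = 9p, so p = 257.89.
Substituting into AD, y = 141.67.

p = 257.89, y = 141.67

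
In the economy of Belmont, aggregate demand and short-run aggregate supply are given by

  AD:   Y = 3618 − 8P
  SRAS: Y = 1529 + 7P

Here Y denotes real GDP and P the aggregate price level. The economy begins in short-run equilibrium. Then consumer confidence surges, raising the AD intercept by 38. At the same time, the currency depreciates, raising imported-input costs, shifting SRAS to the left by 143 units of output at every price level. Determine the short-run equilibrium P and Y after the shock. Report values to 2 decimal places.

After both shocks: AD is Y = 3656 − 8P and SRAS is Y = 1386 + 7P.
Setting them equal: 2270 = 15P, so P = 151.33.
Substituting into AD, Y = 2445.33.

P = 151.33, Y = 2445.33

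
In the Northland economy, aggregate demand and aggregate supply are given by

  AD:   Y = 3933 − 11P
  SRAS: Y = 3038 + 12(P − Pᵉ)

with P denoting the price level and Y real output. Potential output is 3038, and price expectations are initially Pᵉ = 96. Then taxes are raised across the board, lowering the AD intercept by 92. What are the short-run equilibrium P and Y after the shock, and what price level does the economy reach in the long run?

AD shifts left: new AD is Y = 3841 − 11P. With Pᵉ = 96, SRAS is Y = 1886 + 12P.
Short run: 3841 − 11P = 1886 + 12P gives 1955 = 23P, so P = 85 and Y = 3841 − 11·85 = 2906.
Y = 2906 is below potential 3038; expectations adjust and SRAS shifts right until Y = 3038.
Long run: on the new AD curve, 3038 = 3841 − 11P gives P = 73.

Short run: P = 85, Y = 2906. Long run: P = 73.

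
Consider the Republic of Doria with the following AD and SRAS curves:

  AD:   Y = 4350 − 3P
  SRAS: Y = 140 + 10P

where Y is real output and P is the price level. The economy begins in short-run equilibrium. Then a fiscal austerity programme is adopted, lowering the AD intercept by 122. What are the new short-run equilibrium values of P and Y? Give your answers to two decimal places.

This is a negative demand shock: AD shifts left.
New AD: Y = 4228 − 3P.
Set AD = SRAS: 4228 − 3P = 140 + 10P, so 4088 = 13P and P = 314.46.
Substituting into AD, Y = 3284.62.

P = 314.46, Y = 3284.62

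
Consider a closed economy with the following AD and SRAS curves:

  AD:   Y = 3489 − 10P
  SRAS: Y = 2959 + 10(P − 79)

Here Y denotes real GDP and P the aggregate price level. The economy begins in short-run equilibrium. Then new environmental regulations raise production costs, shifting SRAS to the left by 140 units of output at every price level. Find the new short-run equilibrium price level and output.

P = 73, Y = 2759

This is a negative supply shock: SRAS shifts left.
New SRAS: Y = 2029 + 10P.
Set AD = SRAS: 3489 − 10P = 2029 + 10P, so 1460 = 20P and P = 73.
Y = 3489 − 10·73 = 2759.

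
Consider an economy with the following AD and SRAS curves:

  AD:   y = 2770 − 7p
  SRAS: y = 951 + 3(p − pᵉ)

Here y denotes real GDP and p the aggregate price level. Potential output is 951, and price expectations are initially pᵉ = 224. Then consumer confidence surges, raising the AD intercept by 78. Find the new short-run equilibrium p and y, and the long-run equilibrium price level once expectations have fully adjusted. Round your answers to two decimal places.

AD shifts right: new AD is y = 2848 − 7p. With pᵉ = 224, SRAS is y = 279 + 3p.
Short run: 2848 − 7p = 279 + 3p gives 2569 = 10p, so p = 256.90 and y = 2848 − 7p = 1049.70.
y = 1049.70 is above potential 951; expectations adjust and SRAS shifts left until y = 951.
Long run: on the new AD curve, 951 = 2848 − 7p gives p = 271.00.

Short run: p = 256.90, y = 1049.70. Long run: p = 271.00.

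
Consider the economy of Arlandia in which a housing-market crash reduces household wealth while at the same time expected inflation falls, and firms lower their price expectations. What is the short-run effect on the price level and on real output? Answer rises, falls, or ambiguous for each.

Price level: falls; output: ambiguous

The first event is a negative demand shock: AD shifts left, which by itself pushes P down and Y down.
The second is a favourable supply shock: SRAS shifts right, which by itself pushes P down and Y up.
Both shocks push P down, so P falls. The two shocks push Y in opposite directions, so the effect on Y is ambiguous.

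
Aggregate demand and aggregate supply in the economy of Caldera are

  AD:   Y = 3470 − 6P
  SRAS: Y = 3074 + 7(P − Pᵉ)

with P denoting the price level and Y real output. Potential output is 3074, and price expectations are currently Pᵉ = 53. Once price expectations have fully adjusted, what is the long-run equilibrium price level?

Short run: with Pᵉ = 53, SRAS is Y = 2703 + 7P. Setting AD = SRAS gives 767 = 13P, so P = 59 and Y = 3470 − 6·59 = 3116.
Output 3116 is above potential 3074, so over time expected prices rise and SRAS shifts left until Y returns to 3074.
Long run: Y = 3074 on the AD curve gives 3074 = 3470 − 6P, so P = 66.

Long-run P = 66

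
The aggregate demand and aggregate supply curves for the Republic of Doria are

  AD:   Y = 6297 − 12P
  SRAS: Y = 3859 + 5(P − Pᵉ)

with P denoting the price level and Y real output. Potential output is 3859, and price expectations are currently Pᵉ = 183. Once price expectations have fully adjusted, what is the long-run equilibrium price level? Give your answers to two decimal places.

Short run: with Pᵉ = 183, SRAS is Y = 2944 + 5P. Setting AD = SRAS gives 3353 = 17P, so P = 197.24 and Y = 6297 − 12P = 3930.18.
Output 3930.18 is above potential 3859, so over time expected prices rise and SRAS shifts left until Y returns to 3859.
Long run: Y = 3859 on the AD curve gives 3859 = 6297 − 12P, so P = 203.17.

Long-run P = 203.17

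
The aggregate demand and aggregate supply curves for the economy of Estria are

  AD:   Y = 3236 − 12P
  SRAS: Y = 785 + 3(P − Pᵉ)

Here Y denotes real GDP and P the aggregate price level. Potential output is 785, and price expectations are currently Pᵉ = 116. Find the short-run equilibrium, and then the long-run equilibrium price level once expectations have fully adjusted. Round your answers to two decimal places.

Short run: P = 186.60, Y = 996.80. Long run: P = 204.25.

Short run: with Pᵉ = 116, SRAS is Y = 437 + 3P. Setting AD = SRAS gives 2799 = 15P, so P = 186.60 and Y = 3236 − 12P = 996.80.
Output 996.80 is above potential 785, so over time expected prices rise and SRAS shifts left until Y returns to 785.
Long run: Y = 785 on the AD curve gives 785 = 3236 − 12P, so P = 204.25.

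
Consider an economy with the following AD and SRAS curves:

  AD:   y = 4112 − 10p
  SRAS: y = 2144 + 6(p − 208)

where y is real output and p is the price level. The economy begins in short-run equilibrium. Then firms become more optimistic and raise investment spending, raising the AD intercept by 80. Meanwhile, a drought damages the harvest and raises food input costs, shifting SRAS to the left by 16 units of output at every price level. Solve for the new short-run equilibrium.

After both shocks: AD is y = 4192 − 10p and SRAS is y = 880 + 6p.
Setting them equal: 3312 = 16p, so p = 207.
y = 4192 − 10·207 = 2122.

p = 207, y = 2122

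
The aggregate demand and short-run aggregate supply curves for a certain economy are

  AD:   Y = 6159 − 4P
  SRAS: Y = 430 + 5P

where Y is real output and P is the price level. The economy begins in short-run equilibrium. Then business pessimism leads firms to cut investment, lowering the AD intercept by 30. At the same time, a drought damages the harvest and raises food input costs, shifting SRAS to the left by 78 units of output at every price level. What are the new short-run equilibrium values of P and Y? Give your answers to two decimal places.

P = 641.89, Y = 3561.44

After both shocks: AD is Y = 6129 − 4P and SRAS is Y = 352 + 5P.
Setting them equal: 5777 = 9P, so P = 641.89.
Substituting into AD, Y = 3561.44.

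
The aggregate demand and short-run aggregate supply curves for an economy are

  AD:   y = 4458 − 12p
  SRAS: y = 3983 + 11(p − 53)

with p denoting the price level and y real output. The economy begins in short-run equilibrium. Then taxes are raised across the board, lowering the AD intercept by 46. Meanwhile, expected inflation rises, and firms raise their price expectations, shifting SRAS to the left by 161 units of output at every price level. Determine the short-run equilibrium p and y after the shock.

p = 51, y = 3800

After both shocks: AD is y = 4412 − 12p and SRAS is y = 3239 + 11p.
Setting them equal: 1173 = 23p, so p = 51.
y = 4412 − 12·51 = 3800.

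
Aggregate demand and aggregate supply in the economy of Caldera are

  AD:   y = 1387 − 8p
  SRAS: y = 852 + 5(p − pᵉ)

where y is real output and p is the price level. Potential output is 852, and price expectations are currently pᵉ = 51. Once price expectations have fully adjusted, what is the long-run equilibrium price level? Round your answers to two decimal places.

Long-run p = 66.88

Short run: with pᵉ = 51, SRAS is y = 597 + 5p. Setting AD = SRAS gives 790 = 13p, so p = 60.77 and y = 1387 − 8p = 900.85.
Output 900.85 is above potential 852, so over time expected prices rise and SRAS shifts left until y returns to 852.
Long run: y = 852 on the AD curve gives 852 = 1387 − 8p, so p = 66.88.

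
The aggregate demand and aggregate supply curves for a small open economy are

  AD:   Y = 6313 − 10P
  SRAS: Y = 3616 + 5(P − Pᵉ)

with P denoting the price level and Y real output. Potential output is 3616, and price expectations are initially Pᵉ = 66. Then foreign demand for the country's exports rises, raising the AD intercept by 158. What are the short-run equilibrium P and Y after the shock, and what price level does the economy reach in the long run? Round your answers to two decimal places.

Short run: P = 212.33, Y = 4347.67. Long run: P = 285.50.

AD shifts right: new AD is Y = 6471 − 10P. With Pᵉ = 66, SRAS is Y = 3286 + 5P.
Short run: 6471 − 10P = 3286 + 5P gives 3185 = 15P, so P = 212.33 and Y = 6471 − 10P = 4347.67.
Y = 4347.67 is above potential 3616; expectations adjust and SRAS shifts left until Y = 3616.
Long run: on the new AD curve, 3616 = 6471 − 10P gives P = 285.50.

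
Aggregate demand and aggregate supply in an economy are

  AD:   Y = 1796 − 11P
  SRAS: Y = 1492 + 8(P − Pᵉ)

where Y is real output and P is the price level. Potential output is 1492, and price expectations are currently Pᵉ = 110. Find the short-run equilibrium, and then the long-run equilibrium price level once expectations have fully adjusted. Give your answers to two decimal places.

Short run: with Pᵉ = 110, SRAS is Y = 612 + 8P. Setting AD = SRAS gives 1184 = 19P, so P = 62.32 and Y = 1796 − 11P = 1110.53.
Output 1110.53 is below potential 1492, so over time expected prices fall and SRAS shifts right until Y returns to 1492.
Long run: Y = 1492 on the AD curve gives 1492 = 1796 − 11P, so P = 27.64.

Short run: P = 62.32, Y = 1110.53. Long run: P = 27.64.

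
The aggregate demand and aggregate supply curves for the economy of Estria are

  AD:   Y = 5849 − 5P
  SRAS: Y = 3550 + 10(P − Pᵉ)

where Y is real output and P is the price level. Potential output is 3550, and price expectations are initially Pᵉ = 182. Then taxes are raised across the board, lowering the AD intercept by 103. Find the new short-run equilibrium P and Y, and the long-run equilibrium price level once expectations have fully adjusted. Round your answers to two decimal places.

Short run: P = 267.73, Y = 4407.33. Long run: P = 439.20.

AD shifts left: new AD is Y = 5746 − 5P. With Pᵉ = 182, SRAS is Y = 1730 + 10P.
Short run: 5746 − 5P = 1730 + 10P gives 4016 = 15P, so P = 267.73 and Y = 5746 − 5P = 4407.33.
Y = 4407.33 is above potential 3550; expectations adjust and SRAS shifts left until Y = 3550.
Long run: on the new AD curve, 3550 = 5746 − 5P gives P = 439.20.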